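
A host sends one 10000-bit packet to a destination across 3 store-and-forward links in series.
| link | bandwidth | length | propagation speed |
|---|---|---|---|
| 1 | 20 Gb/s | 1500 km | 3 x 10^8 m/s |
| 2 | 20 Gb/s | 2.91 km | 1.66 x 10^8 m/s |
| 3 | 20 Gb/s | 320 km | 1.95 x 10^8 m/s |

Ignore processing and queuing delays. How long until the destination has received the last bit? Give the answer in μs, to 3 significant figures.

Transmission delay per hop = L/R = 10000/20000000000 = 0.5 μs; 3 hops → 1.5 μs.
Propagation delays (d/s per hop): 5000, 17.5301, 1641.03 μs; sum = 6658.56 μs.
End-to-end = 6660 μs.

6660 μs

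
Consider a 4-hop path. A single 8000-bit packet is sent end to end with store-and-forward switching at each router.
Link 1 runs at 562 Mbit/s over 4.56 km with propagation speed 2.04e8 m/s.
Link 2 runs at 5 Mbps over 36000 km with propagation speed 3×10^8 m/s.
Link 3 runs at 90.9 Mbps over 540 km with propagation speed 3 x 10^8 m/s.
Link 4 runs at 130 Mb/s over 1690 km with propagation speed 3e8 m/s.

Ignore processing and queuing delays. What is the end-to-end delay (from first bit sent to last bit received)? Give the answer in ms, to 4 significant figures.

129.2 ms

Transmission delays (L/R per hop): 0.0142349, 1.6, 0.0880088, 0.0615385 ms; sum = 1.76378 ms.
Propagation delays (d/s per hop): 0.0223529, 120, 1.8, 5.63333 ms; sum = 127.456 ms.
End-to-end = 129.2 ms.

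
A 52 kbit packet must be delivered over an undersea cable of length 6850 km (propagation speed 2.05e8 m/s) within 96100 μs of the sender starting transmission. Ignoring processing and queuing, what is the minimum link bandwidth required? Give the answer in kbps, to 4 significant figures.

829.5 kbps

Propagation delay = 6850000 / 2.05e+08 = 33414.6 μs.
Transmission budget = 96100 − 33414.6 = 62685.4 μs.
R ≥ L / t_tx = 52000 bits / 0.0626854 s = 829.5 kbps.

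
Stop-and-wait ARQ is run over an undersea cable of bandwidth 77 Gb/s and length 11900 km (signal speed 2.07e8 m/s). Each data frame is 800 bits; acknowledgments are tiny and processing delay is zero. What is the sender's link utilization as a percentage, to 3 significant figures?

t_tx = L/R = 800/77000000000 = 1.03896e-08 s.
t_prop = 11900000/2.07e+08 = 0.0574879 s; RTT = 0.114976 s.
Cycle = t_tx + RTT = 0.114976 s.
Utilization = t_tx / cycle = 1.03896e-08/0.114976 = 0.00000904 %.

0.00000904 %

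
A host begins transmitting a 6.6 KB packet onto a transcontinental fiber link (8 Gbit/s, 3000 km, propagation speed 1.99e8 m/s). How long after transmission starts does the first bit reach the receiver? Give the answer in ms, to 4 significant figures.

15.08 ms

First bit experiences only propagation delay: d/s = 3000000/199000000 = 15.08 ms.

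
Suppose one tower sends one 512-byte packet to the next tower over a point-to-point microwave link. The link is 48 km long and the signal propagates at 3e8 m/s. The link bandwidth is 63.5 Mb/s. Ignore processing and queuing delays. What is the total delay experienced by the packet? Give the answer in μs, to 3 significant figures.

L = 512 × 8 = 4096 bits.
Transmission delay = L/R = 4096 / 63500000 = 64.5039 μs.
Propagation delay = d/s = 48000 m / 300000000 m/s = 160 μs.
Total = 225 μs.

225 μs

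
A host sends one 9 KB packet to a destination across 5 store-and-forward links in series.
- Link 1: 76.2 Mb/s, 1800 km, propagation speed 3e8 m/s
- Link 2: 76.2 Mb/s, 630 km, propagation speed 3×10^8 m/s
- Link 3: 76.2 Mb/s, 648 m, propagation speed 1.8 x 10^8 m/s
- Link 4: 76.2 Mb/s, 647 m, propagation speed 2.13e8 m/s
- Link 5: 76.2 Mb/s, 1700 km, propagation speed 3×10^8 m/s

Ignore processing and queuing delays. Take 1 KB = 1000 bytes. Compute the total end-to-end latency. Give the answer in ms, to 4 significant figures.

L = 72000 bits.
Transmission delay per hop = L/R = 72000/76200000 = 0.944882 ms; 5 hops → 4.72441 ms.
Propagation delays (d/s per hop): 6, 2.1, 0.0036, 0.00303756, 5.66667 ms; sum = 13.7733 ms.
End-to-end = 18.50 ms.

18.50 ms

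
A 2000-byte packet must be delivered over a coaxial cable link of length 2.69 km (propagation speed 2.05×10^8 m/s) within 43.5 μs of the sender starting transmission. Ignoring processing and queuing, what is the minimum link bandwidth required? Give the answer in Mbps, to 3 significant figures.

527 Mbps

L = 16000 bits.
Propagation delay = 2690 / 2.05e+08 = 13.122 μs.
Transmission budget = 43.5 − 13.122 = 30.378 μs.
R ≥ L / t_tx = 16000 bits / 3.0378e-05 s = 527 Mbps.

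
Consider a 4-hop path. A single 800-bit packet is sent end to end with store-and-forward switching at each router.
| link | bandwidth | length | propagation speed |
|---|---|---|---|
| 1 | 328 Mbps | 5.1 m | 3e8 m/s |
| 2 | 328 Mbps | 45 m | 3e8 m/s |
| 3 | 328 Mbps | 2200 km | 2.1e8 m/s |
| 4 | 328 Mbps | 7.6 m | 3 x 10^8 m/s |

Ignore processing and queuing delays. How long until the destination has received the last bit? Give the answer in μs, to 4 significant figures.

10490 μs

Transmission delay per hop = L/R = 800/328000000 = 2.43902 μs; 4 hops → 9.7561 μs.
Propagation delays (d/s per hop): 0.017, 0.15, 10476.2, 0.0253333 μs; sum = 10476.4 μs.
End-to-end = 10490 μs.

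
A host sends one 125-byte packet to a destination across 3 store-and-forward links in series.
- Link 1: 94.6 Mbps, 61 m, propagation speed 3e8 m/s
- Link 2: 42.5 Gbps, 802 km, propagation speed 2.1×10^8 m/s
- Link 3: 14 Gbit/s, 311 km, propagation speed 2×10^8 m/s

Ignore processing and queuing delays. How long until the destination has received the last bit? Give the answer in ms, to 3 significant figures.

L = 125 × 8 = 1000 bits.
Transmission delays (L/R per hop): 0.0105708, 2.35294e-05, 7.14286e-05 ms; sum = 0.0106658 ms.
Propagation delays (d/s per hop): 0.000203333, 3.81905, 1.555 ms; sum = 5.37425 ms.
End-to-end = 5.38 ms.

5.38 ms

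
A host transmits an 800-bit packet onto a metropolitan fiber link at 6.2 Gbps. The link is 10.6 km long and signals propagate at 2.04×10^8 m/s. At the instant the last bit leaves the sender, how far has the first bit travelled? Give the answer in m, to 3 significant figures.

t_tx = L/R = 800/6200000000 = 1.29032e-07 s.
Distance = s × t_tx = 204000000 × 1.29032e-07 = 26.3 m.

26.3 m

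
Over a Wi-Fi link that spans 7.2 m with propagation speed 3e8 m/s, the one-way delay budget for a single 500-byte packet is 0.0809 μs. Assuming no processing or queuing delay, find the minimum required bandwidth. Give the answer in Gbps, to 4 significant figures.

70.30 Gbps

L = 4000 bits.
Propagation delay = 7.2 / 300000000 = 0.024 μs.
Transmission budget = 0.0809 − 0.024 = 0.0569 μs.
R ≥ L / t_tx = 4000 bits / 5.69e-08 s = 70.30 Gbps.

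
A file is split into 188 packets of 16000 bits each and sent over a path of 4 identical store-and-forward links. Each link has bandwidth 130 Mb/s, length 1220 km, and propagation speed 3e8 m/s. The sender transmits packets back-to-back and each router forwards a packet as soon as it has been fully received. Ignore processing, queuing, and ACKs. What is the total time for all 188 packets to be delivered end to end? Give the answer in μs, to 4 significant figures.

Per-hop transmission t_tx = L/R = 16000/130000000 = 123.077 μs.
Per-hop propagation t_prop = 1220000/300000000 = 4066.67 μs.
Pipeline fill: first packet needs 4·t_tx to clear all hops; remaining 187 packets each add one t_tx.
Total = (4+188-1)·t_tx + 4·t_prop = 191·123.077 + 4·4066.67 = 39770 μs.

39770 μs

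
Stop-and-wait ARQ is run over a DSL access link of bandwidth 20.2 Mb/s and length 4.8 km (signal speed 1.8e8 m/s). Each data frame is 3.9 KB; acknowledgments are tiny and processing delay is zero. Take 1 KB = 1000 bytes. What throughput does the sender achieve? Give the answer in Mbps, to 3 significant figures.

19.5 Mbps

t_tx = L/R = 31200/20200000 = 0.00154455 s.
t_prop = 4800/180000000 = 2.66667e-05 s; RTT = 5.33333e-05 s.
Cycle = t_tx + RTT = 0.00159789 s.
Throughput = L / cycle = 31200 / 0.00159789 = 19.5 Mbps.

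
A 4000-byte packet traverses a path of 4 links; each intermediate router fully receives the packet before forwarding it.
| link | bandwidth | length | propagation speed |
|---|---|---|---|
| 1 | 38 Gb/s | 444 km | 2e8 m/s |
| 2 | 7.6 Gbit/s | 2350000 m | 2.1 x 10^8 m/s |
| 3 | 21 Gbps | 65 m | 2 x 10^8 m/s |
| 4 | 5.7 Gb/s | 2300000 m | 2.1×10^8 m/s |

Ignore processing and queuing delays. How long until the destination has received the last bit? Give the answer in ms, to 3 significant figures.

24.4 ms

L = 4000 × 8 = 32000 bits.
Transmission delays (L/R per hop): 0.000842105, 0.00421053, 0.00152381, 0.00561404 ms; sum = 0.0121905 ms.
Propagation delays (d/s per hop): 2.22, 11.1905, 0.000325, 10.9524 ms; sum = 24.3632 ms.
End-to-end = 24.4 ms.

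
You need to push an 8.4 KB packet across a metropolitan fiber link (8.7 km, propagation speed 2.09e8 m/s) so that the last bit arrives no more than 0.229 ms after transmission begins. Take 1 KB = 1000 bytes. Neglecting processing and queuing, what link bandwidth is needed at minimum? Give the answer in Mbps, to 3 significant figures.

L = 67200 bits.
Propagation delay = 8700 / 209000000 = 0.0416268 ms.
Transmission budget = 0.229 − 0.0416268 = 0.187373 ms.
R ≥ L / t_tx = 67200 bits / 0.000187373 s = 359 Mbps.

359 Mbps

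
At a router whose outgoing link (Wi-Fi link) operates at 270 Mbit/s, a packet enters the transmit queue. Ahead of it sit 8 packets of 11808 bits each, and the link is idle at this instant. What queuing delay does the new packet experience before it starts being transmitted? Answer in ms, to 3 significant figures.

Each queued packet: L/R = 11808/270000000 = 0.0437333 ms.
8 queued → 0.349867 ms.
Queuing delay = 0.350 ms.

0.350 ms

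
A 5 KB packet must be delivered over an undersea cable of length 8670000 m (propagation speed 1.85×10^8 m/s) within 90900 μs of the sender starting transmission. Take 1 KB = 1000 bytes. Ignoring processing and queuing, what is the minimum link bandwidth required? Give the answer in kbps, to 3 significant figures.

L = 40000 bits.
Propagation delay = 8670000 / 185000000 = 46864.9 μs.
Transmission budget = 90900 − 46864.9 = 44035.1 μs.
R ≥ L / t_tx = 40000 bits / 0.0440351 s = 908 kbps.

908 kbps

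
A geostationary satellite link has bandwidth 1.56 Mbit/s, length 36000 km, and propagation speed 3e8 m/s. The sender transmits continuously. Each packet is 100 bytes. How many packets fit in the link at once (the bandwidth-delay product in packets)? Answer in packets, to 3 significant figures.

234 packets

Propagation delay = 36000000 / 300000000 = 0.12 s.
BDP = R × t_prop = 1560000 × 0.12 = 187200 bits.
In packets of 800 bits: 234 packets.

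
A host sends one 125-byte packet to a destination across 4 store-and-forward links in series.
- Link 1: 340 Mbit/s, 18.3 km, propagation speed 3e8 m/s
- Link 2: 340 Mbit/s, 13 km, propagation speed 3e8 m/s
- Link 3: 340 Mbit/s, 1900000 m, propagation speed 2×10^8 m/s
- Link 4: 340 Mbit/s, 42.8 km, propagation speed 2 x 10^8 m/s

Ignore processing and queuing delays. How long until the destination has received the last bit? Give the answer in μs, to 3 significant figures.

9830 μs

L = 125 × 8 = 1000 bits.
Transmission delay per hop = L/R = 1000/340000000 = 2.94118 μs; 4 hops → 11.7647 μs.
Propagation delays (d/s per hop): 61, 43.3333, 9500, 214 μs; sum = 9818.33 μs.
End-to-end = 9830 μs.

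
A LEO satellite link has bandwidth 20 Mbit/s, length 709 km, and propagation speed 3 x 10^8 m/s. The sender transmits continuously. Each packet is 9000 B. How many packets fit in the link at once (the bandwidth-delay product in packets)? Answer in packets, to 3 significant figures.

Propagation delay = 709000 / 300000000 = 0.00236333 s.
BDP = R × t_prop = 20000000 × 0.00236333 = 47266.7 bits.
In packets of 72000 bits: 0.656 packets.

0.656 packets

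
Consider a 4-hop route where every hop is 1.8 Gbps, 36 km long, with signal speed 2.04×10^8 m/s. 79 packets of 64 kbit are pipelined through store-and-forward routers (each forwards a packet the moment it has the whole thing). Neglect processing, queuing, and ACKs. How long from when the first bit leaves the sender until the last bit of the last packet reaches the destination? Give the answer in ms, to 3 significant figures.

Per-hop transmission t_tx = L/R = 64000/1800000000 = 0.0355556 ms.
Per-hop propagation t_prop = 36000/204000000 = 0.176471 ms.
Pipeline fill: first packet needs 4·t_tx to clear all hops; remaining 78 packets each add one t_tx.
Total = (4+79-1)·t_tx + 4·t_prop = 82·0.0355556 + 4·0.176471 = 3.62 ms.

3.62 ms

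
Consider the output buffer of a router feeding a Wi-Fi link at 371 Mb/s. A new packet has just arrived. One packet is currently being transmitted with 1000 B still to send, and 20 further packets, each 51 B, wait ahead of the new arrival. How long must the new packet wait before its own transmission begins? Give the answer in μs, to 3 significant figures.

43.6 μs

Each queued packet: L/R = 408/371000000 = 1.09973 μs.
20 queued → 21.9946 μs.
Plus remaining 8000 bits of current packet: 21.5633 μs.
Queuing delay = 43.6 μs.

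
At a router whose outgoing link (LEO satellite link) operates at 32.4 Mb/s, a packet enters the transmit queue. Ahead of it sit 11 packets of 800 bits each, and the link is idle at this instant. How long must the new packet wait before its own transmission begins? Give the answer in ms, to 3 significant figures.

0.272 ms

Each queued packet: L/R = 800/32400000 = 0.0246914 ms.
11 queued → 0.271605 ms.
Queuing delay = 0.272 ms.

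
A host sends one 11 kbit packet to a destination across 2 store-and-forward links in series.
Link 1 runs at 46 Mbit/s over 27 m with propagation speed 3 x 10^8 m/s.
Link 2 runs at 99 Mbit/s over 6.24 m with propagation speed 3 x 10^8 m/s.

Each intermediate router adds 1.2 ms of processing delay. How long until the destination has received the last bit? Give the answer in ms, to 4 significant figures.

L = 11000 bits.
Transmission delays (L/R per hop): 0.23913, 0.111111 ms; sum = 0.350242 ms.
Propagation delays (d/s per hop): 9e-05, 2.08e-05 ms; sum = 0.0001108 ms.
Processing at 1 router(s): 1 × 1.2 ms = 1.2 ms.
End-to-end = 1.550 ms.

1.550 ms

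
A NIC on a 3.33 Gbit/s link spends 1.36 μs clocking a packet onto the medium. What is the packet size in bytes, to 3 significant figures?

566 bytes

L = R × t_tx = 3330000000 b/s × 1.36e-06 s = 4528.8 bits.
In bytes: 4528.8 / 8 = 566 bytes.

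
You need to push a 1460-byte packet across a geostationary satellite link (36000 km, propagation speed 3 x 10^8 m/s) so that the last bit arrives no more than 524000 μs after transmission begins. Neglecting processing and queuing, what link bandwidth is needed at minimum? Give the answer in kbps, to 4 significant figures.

L = 11680 bits.
Propagation delay = 36000000 / 300000000 = 120000 μs.
Transmission budget = 524000 − 120000 = 404000 μs.
R ≥ L / t_tx = 11680 bits / 0.404 s = 28.91 kbps.

28.91 kbps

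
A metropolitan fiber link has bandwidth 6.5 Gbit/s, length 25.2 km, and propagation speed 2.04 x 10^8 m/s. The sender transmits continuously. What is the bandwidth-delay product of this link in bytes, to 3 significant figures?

Propagation delay = 25200 / 204000000 = 0.000123529 s.
BDP = R × t_prop = 6500000000 × 0.000123529 = 802941 bits.
In bytes: 802941/8 = 100000 bytes.

100000 bytes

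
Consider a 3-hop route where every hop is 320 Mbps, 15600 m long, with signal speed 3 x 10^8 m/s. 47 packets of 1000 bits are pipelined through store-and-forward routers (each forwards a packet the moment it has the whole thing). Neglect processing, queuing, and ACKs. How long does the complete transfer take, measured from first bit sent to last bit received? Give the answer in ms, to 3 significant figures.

0.309 ms

Per-hop transmission t_tx = L/R = 1000/320000000 = 0.003125 ms.
Per-hop propagation t_prop = 15600/300000000 = 0.052 ms.
Pipeline fill: first packet needs 3·t_tx to clear all hops; remaining 46 packets each add one t_tx.
Total = (3+47-1)·t_tx + 3·t_prop = 49·0.003125 + 3·0.052 = 0.309 ms.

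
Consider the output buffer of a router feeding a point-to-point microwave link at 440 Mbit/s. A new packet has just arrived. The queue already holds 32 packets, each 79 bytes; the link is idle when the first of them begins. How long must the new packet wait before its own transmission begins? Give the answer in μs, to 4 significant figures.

Each queued packet: L/R = 632/440000000 = 1.43636 μs.
32 queued → 45.9636 μs.
Queuing delay = 45.96 μs.

45.96 μs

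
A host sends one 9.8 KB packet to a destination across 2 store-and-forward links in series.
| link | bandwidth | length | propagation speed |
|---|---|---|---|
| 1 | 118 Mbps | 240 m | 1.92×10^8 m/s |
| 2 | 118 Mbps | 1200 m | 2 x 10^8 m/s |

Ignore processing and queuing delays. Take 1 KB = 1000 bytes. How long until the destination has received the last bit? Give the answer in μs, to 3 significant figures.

L = 78400 bits.
Transmission delay per hop = L/R = 78400/118000000 = 664.407 μs; 2 hops → 1328.81 μs.
Propagation delays (d/s per hop): 1.25, 6 μs; sum = 7.25 μs.
End-to-end = 1340 μs.

1340 μs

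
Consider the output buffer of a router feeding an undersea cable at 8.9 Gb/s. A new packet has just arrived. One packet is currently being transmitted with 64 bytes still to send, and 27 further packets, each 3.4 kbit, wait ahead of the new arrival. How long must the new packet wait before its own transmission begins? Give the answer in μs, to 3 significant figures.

10.4 μs

Each queued packet: L/R = 3400/8900000000 = 0.382022 μs.
27 queued → 10.3146 μs.
Plus remaining 512 bits of current packet: 0.0575281 μs.
Queuing delay = 10.4 μs.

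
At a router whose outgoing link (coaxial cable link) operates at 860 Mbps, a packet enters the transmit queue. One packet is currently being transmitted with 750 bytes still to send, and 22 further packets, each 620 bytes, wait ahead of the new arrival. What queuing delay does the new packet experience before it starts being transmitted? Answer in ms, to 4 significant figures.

0.1339 ms

Each queued packet: L/R = 4960/860000000 = 0.00576744 ms.
22 queued → 0.126884 ms.
Plus remaining 6000 bits of current packet: 0.00697674 ms.
Queuing delay = 0.1339 ms.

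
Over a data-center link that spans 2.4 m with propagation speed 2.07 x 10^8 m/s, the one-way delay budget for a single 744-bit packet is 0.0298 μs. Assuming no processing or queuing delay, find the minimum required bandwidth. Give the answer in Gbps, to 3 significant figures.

Propagation delay = 2.4 / 2.07e+08 = 0.0115942 μs.
Transmission budget = 0.0298 − 0.0115942 = 0.0182058 μs.
R ≥ L / t_tx = 744 bits / 1.82058e-08 s = 40.9 Gbps.

40.9 Gbps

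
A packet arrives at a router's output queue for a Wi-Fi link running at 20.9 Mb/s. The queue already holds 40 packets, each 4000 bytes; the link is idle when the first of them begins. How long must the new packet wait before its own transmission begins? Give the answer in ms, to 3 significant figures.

61.2 ms

Each queued packet: L/R = 32000/20900000 = 1.5311 ms.
40 queued → 61.244 ms.
Queuing delay = 61.2 ms.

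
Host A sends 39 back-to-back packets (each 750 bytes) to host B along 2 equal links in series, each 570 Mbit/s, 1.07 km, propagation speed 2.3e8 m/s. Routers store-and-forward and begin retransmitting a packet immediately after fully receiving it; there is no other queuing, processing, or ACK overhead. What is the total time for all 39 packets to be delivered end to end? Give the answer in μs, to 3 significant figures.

430 μs

Per-hop transmission t_tx = L/R = 6000/570000000 = 10.5263 μs.
Per-hop propagation t_prop = 1070/2.3e+08 = 4.65217 μs.
Pipeline fill: first packet needs 2·t_tx to clear all hops; remaining 38 packets each add one t_tx.
Total = (2+39-1)·t_tx + 2·t_prop = 40·10.5263 + 2·4.65217 = 430 μs.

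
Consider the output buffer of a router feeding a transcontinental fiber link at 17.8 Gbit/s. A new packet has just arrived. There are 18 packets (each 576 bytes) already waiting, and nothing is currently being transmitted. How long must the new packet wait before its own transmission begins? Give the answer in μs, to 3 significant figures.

Each queued packet: L/R = 4608/17800000000 = 0.258876 μs.
18 queued → 4.65978 μs.
Queuing delay = 4.66 μs.

4.66 μs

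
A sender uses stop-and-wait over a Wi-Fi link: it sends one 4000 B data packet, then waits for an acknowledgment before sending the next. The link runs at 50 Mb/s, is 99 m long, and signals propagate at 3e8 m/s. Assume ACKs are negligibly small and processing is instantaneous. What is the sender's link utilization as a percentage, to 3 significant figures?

99.9 %

t_tx = L/R = 32000/50000000 = 0.00064 s.
t_prop = 99/300000000 = 3.3e-07 s; RTT = 6.6e-07 s.
Cycle = t_tx + RTT = 0.00064066 s.
Utilization = t_tx / cycle = 0.00064/0.00064066 = 99.9 %.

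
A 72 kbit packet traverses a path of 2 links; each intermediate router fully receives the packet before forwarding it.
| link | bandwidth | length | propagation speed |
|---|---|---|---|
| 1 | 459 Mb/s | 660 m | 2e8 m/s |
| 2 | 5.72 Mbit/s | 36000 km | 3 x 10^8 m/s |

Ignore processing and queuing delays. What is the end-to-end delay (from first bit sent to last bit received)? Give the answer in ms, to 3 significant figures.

133 ms

L = 72000 bits.
Transmission delays (L/R per hop): 0.156863, 12.5874 ms; sum = 12.7443 ms.
Propagation delays (d/s per hop): 0.0033, 120 ms; sum = 120.003 ms.
End-to-end = 133 ms.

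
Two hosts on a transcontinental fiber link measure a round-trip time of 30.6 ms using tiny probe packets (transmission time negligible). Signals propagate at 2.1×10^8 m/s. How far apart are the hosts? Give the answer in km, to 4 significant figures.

3213 km

One-way propagation = RTT/2 = 15.3 ms.
d = s × t = 210000000 × 0.0153 = 3213 km.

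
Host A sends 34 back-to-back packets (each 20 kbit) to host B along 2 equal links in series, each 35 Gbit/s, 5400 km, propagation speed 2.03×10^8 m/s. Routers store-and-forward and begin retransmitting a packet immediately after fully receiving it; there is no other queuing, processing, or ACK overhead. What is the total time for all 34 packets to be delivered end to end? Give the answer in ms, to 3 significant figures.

Per-hop transmission t_tx = L/R = 20000/35000000000 = 0.000571429 ms.
Per-hop propagation t_prop = 5400000/2.03e+08 = 26.601 ms.
Pipeline fill: first packet needs 2·t_tx to clear all hops; remaining 33 packets each add one t_tx.
Total = (2+34-1)·t_tx + 2·t_prop = 35·0.000571429 + 2·26.601 = 53.2 ms.

53.2 ms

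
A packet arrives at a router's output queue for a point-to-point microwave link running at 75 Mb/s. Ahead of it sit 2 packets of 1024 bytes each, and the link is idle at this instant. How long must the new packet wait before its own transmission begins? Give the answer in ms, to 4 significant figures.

0.2185 ms

Each queued packet: L/R = 8192/75000000 = 0.109227 ms.
2 queued → 0.218453 ms.
Queuing delay = 0.2185 ms.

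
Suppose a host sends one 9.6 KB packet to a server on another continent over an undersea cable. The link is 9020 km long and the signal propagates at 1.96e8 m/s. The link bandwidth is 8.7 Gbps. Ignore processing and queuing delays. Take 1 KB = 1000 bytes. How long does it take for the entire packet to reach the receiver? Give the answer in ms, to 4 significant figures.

L = 76800 bits.
Transmission delay = L/R = 76800 / 8700000000 = 0.00882759 ms.
Propagation delay = d/s = 9020000 m / 196000000 m/s = 46.0204 ms.
Total = 46.03 ms.

46.03 ms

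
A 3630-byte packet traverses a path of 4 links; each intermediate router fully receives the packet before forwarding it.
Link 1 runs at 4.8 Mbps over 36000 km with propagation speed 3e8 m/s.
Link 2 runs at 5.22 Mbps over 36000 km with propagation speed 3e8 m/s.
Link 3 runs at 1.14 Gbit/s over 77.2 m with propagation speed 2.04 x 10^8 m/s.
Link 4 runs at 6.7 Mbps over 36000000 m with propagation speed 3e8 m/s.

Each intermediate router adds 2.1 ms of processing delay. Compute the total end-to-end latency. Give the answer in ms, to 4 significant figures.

L = 3630 × 8 = 29040 bits.
Transmission delays (L/R per hop): 6.05, 5.56322, 0.0254737, 4.33433 ms; sum = 15.973 ms.
Propagation delays (d/s per hop): 120, 120, 0.000378431, 120 ms; sum = 360 ms.
Processing at 3 router(s): 3 × 2.1 ms = 6.3 ms.
End-to-end = 382.3 ms.

382.3 ms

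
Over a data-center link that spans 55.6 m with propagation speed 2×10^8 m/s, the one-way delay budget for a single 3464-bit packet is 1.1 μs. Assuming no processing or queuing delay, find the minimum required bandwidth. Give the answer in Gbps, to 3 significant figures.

4.21 Gbps

Propagation delay = 55.6 / 200000000 = 0.278 μs.
Transmission budget = 1.1 − 0.278 = 0.822 μs.
R ≥ L / t_tx = 3464 bits / 8.22e-07 s = 4.21 Gbps.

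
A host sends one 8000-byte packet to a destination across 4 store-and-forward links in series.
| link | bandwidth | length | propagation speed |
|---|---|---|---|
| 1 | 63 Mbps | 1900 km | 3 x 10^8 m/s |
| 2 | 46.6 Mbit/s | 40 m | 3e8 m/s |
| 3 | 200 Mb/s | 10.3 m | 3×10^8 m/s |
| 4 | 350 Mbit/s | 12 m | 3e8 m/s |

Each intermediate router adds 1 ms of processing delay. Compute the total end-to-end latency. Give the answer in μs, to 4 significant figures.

L = 8000 × 8 = 64000 bits.
Transmission delays (L/R per hop): 1015.87, 1373.39, 320, 182.857 μs; sum = 2892.12 μs.
Propagation delays (d/s per hop): 6333.33, 0.133333, 0.0343333, 0.04 μs; sum = 6333.54 μs.
Processing at 3 router(s): 3 × 1 ms = 3000 μs.
End-to-end = 12230 μs.

12230 μs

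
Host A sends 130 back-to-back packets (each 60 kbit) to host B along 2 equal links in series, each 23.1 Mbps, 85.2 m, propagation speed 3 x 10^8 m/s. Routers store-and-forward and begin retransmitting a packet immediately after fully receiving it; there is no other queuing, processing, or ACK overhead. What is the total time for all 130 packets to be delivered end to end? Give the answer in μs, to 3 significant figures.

340000 μs

Per-hop transmission t_tx = L/R = 60000/23100000 = 2597.4 μs.
Per-hop propagation t_prop = 85.2/300000000 = 0.284 μs.
Pipeline fill: first packet needs 2·t_tx to clear all hops; remaining 129 packets each add one t_tx.
Total = (2+130-1)·t_tx + 2·t_prop = 131·2597.4 + 2·0.284 = 340000 μs.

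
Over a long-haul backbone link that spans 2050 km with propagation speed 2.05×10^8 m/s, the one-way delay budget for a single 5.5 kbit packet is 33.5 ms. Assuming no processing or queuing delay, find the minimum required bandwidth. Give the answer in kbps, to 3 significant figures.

234 kbps

Propagation delay = 2050000 / 2.05e+08 = 10 ms.
Transmission budget = 33.5 − 10 = 23.5 ms.
R ≥ L / t_tx = 5500 bits / 0.0235 s = 234 kbps.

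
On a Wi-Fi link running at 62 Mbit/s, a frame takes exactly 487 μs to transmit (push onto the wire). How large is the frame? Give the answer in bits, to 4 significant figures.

L = R × t_tx = 62000000 b/s × 0.000487 s = 30194 bits.

30190 bits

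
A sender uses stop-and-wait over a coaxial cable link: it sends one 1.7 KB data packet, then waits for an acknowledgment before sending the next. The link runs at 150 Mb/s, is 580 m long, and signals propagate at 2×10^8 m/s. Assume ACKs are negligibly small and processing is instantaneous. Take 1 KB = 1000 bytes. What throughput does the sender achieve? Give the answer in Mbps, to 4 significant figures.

141.0 Mbps

t_tx = L/R = 13600/150000000 = 9.06667e-05 s.
t_prop = 580/200000000 = 2.9e-06 s; RTT = 5.8e-06 s.
Cycle = t_tx + RTT = 9.64667e-05 s.
Throughput = L / cycle = 13600 / 9.64667e-05 = 141.0 Mbps.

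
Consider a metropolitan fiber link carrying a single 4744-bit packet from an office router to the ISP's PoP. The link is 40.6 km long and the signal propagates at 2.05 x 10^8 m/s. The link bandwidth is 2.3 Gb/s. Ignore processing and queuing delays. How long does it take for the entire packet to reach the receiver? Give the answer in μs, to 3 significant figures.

200 μs

Transmission delay = L/R = 4744 / 2300000000 = 2.06261 μs.
Propagation delay = d/s = 40600 m / 2.05e+08 m/s = 198.049 μs.
Total = 200 μs.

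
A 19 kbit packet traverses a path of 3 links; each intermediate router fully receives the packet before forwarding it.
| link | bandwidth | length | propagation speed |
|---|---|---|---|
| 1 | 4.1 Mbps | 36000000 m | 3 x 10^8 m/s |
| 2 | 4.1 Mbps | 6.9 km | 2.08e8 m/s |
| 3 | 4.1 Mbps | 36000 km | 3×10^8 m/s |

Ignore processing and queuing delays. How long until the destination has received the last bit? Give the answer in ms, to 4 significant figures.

L = 19000 bits.
Transmission delay per hop = L/R = 19000/4.1e+06 = 4.63415 ms; 3 hops → 13.9024 ms.
Propagation delays (d/s per hop): 120, 0.0331731, 120 ms; sum = 240.033 ms.
End-to-end = 253.9 ms.

253.9 ms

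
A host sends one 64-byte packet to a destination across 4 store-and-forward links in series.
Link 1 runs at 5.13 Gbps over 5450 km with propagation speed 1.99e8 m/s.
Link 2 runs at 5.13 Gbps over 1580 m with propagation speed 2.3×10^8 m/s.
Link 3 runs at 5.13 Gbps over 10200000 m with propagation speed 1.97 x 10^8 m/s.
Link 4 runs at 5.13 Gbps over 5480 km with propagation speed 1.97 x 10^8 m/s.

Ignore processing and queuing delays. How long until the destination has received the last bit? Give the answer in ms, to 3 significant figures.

L = 64 × 8 = 512 bits.
Transmission delay per hop = L/R = 512/5130000000 = 9.98051e-05 ms; 4 hops → 0.00039922 ms.
Propagation delays (d/s per hop): 27.3869, 0.00686957, 51.7766, 27.8173 ms; sum = 106.988 ms.
End-to-end = 107 ms.

107 ms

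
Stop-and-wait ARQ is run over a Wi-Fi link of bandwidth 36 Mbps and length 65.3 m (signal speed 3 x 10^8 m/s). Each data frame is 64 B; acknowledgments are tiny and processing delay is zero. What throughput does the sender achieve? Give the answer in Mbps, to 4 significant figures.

t_tx = L/R = 512/36000000 = 1.42222e-05 s.
t_prop = 65.3/300000000 = 2.17667e-07 s; RTT = 4.35333e-07 s.
Cycle = t_tx + RTT = 1.46576e-05 s.
Throughput = L / cycle = 512 / 1.46576e-05 = 34.93 Mbps.

34.93 Mbps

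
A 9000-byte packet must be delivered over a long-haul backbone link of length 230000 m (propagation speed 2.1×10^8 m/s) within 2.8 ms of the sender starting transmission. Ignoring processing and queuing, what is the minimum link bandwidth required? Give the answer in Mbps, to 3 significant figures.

L = 72000 bits.
Propagation delay = 230000 / 210000000 = 1.09524 ms.
Transmission budget = 2.8 − 1.09524 = 1.70476 ms.
R ≥ L / t_tx = 72000 bits / 0.00170476 s = 42.2 Mbps.

42.2 Mbps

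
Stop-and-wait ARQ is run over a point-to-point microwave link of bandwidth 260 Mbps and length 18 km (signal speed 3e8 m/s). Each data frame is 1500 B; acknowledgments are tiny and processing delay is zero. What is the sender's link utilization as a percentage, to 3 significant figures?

27.8 %

t_tx = L/R = 12000/260000000 = 4.61538e-05 s.
t_prop = 18000/300000000 = 6e-05 s; RTT = 0.00012 s.
Cycle = t_tx + RTT = 0.000166154 s.
Utilization = t_tx / cycle = 4.61538e-05/0.000166154 = 27.8 %.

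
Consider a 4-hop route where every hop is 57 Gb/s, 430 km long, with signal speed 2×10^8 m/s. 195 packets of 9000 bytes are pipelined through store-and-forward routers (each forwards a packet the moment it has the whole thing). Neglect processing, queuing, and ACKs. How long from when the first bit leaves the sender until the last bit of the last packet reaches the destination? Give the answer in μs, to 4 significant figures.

Per-hop transmission t_tx = L/R = 72000/57000000000 = 1.26316 μs.
Per-hop propagation t_prop = 430000/200000000 = 2150 μs.
Pipeline fill: first packet needs 4·t_tx to clear all hops; remaining 194 packets each add one t_tx.
Total = (4+195-1)·t_tx + 4·t_prop = 198·1.26316 + 4·2150 = 8850 μs.

8850 μs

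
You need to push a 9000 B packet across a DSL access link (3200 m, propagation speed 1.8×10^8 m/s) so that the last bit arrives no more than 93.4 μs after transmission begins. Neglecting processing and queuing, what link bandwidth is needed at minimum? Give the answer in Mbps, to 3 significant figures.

L = 72000 bits.
Propagation delay = 3200 / 180000000 = 17.7778 μs.
Transmission budget = 93.4 − 17.7778 = 75.6222 μs.
R ≥ L / t_tx = 72000 bits / 7.56222e-05 s = 952 Mbps.

952 Mbps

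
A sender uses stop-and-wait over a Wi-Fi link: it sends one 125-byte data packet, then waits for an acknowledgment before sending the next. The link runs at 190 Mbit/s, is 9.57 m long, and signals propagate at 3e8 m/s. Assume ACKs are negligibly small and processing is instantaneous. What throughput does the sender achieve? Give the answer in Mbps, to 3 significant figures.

t_tx = L/R = 1000/190000000 = 5.26316e-06 s.
t_prop = 9.57/300000000 = 3.19e-08 s; RTT = 6.38e-08 s.
Cycle = t_tx + RTT = 5.32696e-06 s.
Throughput = L / cycle = 1000 / 5.32696e-06 = 188 Mbps.

188 Mbps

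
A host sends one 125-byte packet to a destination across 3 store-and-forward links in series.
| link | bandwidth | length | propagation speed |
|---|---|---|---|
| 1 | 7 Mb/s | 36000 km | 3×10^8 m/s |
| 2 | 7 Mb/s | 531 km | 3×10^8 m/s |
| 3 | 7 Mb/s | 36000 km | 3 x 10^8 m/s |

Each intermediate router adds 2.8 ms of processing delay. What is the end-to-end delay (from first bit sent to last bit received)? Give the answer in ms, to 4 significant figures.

L = 125 × 8 = 1000 bits.
Transmission delay per hop = L/R = 1000/7000000 = 0.142857 ms; 3 hops → 0.428571 ms.
Propagation delays (d/s per hop): 120, 1.77, 120 ms; sum = 241.77 ms.
Processing at 2 router(s): 2 × 2.8 ms = 5.6 ms.
End-to-end = 247.8 ms.

247.8 ms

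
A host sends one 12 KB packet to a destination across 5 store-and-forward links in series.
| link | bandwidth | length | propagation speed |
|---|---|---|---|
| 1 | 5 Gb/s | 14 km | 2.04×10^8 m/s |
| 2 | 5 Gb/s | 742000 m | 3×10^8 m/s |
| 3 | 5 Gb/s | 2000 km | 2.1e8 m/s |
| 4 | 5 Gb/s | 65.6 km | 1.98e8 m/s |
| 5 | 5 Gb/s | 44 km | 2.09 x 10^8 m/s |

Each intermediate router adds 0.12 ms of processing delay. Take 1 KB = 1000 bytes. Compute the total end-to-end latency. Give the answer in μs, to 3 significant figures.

13200 μs

L = 96000 bits.
Transmission delay per hop = L/R = 96000/5000000000 = 19.2 μs; 5 hops → 96 μs.
Propagation delays (d/s per hop): 68.6275, 2473.33, 9523.81, 331.313, 210.526 μs; sum = 12607.6 μs.
Processing at 4 router(s): 4 × 0.12 ms = 480 μs.
End-to-end = 13200 μs.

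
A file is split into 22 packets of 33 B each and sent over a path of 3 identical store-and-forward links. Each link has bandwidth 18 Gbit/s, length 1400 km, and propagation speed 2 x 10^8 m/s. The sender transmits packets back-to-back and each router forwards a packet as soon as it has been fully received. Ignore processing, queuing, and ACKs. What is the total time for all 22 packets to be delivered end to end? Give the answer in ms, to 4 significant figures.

21.00 ms

Per-hop transmission t_tx = L/R = 264/18000000000 = 1.46667e-05 ms.
Per-hop propagation t_prop = 1400000/200000000 = 7 ms.
Pipeline fill: first packet needs 3·t_tx to clear all hops; remaining 21 packets each add one t_tx.
Total = (3+22-1)·t_tx + 3·t_prop = 24·1.46667e-05 + 3·7 = 21.00 ms.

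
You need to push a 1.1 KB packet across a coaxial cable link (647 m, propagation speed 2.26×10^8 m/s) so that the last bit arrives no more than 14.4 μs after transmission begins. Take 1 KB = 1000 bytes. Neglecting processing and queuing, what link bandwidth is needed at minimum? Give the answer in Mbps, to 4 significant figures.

L = 8800 bits.
Propagation delay = 647 / 2.26e+08 = 2.86283 μs.
Transmission budget = 14.4 − 2.86283 = 11.5372 μs.
R ≥ L / t_tx = 8800 bits / 1.15372e-05 s = 762.8 Mbps.

762.8 Mbps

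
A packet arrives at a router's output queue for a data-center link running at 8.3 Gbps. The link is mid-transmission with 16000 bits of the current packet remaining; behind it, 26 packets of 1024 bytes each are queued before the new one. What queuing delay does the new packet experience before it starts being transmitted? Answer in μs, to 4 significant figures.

27.59 μs

Each queued packet: L/R = 8192/8.3e+09 = 0.986988 μs.
26 queued → 25.6617 μs.
Plus remaining 16000 bits of current packet: 1.92771 μs.
Queuing delay = 27.59 μs.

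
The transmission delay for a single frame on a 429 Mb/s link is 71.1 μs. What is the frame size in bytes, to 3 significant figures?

3810 bytes

L = R × t_tx = 429000000 b/s × 7.11e-05 s = 30501.9 bits.
In bytes: 30501.9 / 8 = 3810 bytes.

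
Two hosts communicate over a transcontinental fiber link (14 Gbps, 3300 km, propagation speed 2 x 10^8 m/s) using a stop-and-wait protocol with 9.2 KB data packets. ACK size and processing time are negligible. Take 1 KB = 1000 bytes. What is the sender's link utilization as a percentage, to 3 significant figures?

t_tx = L/R = 73600/14000000000 = 5.25714e-06 s.
t_prop = 3300000/200000000 = 0.0165 s; RTT = 0.033 s.
Cycle = t_tx + RTT = 0.0330053 s.
Utilization = t_tx / cycle = 5.25714e-06/0.0330053 = 0.0159 %.

0.0159 %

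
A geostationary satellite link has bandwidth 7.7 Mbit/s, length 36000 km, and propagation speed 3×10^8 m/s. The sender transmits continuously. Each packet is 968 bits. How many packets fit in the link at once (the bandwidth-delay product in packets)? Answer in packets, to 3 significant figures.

955 packets

Propagation delay = 36000000 / 300000000 = 0.12 s.
BDP = R × t_prop = 7700000 × 0.12 = 924000 bits.
In packets of 968 bits: 955 packets.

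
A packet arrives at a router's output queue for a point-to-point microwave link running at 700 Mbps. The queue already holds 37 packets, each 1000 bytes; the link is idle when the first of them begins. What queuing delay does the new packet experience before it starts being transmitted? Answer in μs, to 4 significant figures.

Each queued packet: L/R = 8000/700000000 = 11.4286 μs.
37 queued → 422.857 μs.
Queuing delay = 422.9 μs.

422.9 μs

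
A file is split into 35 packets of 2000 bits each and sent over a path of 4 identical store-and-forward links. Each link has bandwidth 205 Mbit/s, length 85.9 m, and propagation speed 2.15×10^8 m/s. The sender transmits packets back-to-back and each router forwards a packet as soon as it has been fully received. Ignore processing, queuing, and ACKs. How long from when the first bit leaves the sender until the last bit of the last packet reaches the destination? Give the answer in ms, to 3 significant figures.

Per-hop transmission t_tx = L/R = 2000/205000000 = 0.0097561 ms.
Per-hop propagation t_prop = 85.9/215000000 = 0.000399535 ms.
Pipeline fill: first packet needs 4·t_tx to clear all hops; remaining 34 packets each add one t_tx.
Total = (4+35-1)·t_tx + 4·t_prop = 38·0.0097561 + 4·0.000399535 = 0.372 ms.

0.372 ms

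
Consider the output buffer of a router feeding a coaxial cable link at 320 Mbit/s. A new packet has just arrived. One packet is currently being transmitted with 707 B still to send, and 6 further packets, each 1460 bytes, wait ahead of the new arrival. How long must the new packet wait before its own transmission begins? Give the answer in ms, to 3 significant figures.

Each queued packet: L/R = 11680/320000000 = 0.0365 ms.
6 queued → 0.219 ms.
Plus remaining 5656 bits of current packet: 0.017675 ms.
Queuing delay = 0.237 ms.

0.237 ms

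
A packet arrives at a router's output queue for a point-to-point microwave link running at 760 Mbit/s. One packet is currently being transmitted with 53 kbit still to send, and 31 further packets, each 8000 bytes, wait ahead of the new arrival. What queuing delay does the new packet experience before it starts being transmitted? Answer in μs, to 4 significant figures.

2680 μs

Each queued packet: L/R = 64000/760000000 = 84.2105 μs.
31 queued → 2610.53 μs.
Plus remaining 53000 bits of current packet: 69.7368 μs.
Queuing delay = 2680 μs.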